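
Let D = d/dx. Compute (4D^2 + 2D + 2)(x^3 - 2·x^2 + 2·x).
2 x^{3} + 2 x^{2} + 20 x - 12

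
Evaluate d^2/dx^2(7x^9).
504 x^{7}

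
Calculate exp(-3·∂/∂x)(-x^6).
- x^{6} + 18 x^{5} - 135 x^{4} + 540 x^{3} - 1215 x^{2} + 1458 x - 729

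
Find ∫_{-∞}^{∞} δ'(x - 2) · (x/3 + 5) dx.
- \frac{1}{3}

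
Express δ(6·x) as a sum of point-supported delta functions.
\frac{\delta(x)}{6}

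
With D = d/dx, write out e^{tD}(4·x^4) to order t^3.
4 x \left(4 t^{3} + 6 t^{2} x + 4 t x^{2} + x^{3}\right)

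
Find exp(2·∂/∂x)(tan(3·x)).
\tan{\left(3 x + 6 \right)}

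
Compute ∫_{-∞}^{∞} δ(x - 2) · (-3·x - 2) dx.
-8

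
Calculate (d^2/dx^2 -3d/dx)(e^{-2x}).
10 e^{- 2 x}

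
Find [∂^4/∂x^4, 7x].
28\frac{d^{3}}{dx^{3}}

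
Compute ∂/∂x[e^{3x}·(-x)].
\left(- 3 x - 1\right) e^{3 x}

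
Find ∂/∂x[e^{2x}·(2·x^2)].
4 x \left(x + 1\right) e^{2 x}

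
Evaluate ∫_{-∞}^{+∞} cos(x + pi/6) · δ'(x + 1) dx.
\cos{\left(1 + \frac{\pi}{3} \right)}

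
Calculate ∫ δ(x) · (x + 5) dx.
5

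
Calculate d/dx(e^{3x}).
3 e^{3 x}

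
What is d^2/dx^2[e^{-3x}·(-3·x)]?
9 \left(2 - 3 x\right) e^{- 3 x}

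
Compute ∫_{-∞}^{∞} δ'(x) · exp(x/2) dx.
- \frac{1}{2}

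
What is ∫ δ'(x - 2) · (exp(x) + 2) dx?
- e^{2}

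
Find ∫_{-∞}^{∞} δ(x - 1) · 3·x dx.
3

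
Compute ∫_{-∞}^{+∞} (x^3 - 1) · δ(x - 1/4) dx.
- \frac{63}{64}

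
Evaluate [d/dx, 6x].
6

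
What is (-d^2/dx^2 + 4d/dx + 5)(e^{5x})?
0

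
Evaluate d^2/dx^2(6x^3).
36 x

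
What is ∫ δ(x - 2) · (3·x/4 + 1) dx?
\frac{5}{2}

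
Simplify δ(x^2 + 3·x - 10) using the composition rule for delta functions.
\frac{\delta(x + 5) + \delta(x - 2)}{7}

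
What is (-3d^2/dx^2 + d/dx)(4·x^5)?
20 x^{3} \left(x - 12\right)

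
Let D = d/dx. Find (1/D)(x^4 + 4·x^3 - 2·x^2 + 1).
\frac{x^{5}}{5} + x^{4} - \frac{2 x^{3}}{3} + x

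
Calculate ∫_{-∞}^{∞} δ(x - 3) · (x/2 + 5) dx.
\frac{13}{2}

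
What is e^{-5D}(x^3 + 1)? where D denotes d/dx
x^{3} - 15 x^{2} + 75 x - 124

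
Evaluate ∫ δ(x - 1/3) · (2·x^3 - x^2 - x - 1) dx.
- \frac{37}{27}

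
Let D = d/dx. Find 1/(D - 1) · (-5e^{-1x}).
\frac{5 e^{- x}}{2}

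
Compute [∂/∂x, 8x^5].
40 x^{4}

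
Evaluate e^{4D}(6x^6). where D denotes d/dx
6 x^{6} + 144 x^{5} + 1440 x^{4} + 7680 x^{3} + 23040 x^{2} + 36864 x + 24576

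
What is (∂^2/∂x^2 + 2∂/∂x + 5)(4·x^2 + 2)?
20 x^{2} + 16 x + 18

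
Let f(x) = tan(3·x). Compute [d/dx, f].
\frac{3}{\cos^{2}{\left(3 x \right)}}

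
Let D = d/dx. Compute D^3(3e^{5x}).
375 e^{5 x}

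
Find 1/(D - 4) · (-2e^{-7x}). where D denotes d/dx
\frac{2 e^{- 7 x}}{11}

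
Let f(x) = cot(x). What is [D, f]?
- \frac{1}{\sin^{2}{\left(x \right)}}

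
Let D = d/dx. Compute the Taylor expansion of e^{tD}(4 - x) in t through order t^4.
- t - x + 4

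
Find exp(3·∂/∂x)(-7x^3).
- 7 x^{3} - 63 x^{2} - 189 x - 189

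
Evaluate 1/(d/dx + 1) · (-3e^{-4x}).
e^{- 4 x}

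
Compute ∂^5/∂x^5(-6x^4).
0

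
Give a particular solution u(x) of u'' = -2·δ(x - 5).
-|x - 5|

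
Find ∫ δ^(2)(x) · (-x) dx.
0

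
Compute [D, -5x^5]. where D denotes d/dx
- 25 x^{4}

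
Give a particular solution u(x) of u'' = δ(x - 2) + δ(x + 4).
\frac{|x - 2|}{2} + \frac{|x + 4|}{2}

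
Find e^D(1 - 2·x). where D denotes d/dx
- 2 x - 1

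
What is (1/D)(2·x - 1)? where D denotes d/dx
x^{2} - x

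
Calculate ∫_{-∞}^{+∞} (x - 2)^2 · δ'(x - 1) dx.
2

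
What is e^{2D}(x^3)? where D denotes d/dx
x^{3} + 6 x^{2} + 12 x + 8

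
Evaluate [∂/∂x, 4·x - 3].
4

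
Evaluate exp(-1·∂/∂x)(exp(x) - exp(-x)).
- e^{1 - x} + e^{x - 1}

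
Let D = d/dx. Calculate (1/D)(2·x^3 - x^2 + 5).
\frac{x^{4}}{2} - \frac{x^{3}}{3} + 5 x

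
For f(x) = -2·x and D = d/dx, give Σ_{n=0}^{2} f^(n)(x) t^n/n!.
- 2 t - 2 x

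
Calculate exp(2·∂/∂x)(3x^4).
3 x^{4} + 24 x^{3} + 72 x^{2} + 96 x + 48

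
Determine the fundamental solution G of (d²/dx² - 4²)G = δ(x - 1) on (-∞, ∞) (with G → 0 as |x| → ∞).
-\frac{e^{-4|x - 1|}}{8}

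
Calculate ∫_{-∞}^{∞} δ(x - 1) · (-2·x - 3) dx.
-5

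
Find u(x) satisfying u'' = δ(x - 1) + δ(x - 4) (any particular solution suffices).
\frac{|x - 1|}{2} + \frac{|x - 4|}{2}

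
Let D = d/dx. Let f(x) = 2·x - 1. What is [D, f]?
2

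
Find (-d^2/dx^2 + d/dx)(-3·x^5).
15 x^{3} \left(4 - x\right)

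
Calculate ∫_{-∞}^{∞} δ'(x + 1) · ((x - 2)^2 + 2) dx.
6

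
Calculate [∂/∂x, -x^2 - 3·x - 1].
- 2 x - 3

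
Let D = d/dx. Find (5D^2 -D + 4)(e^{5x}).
124 e^{5 x}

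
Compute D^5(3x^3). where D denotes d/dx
0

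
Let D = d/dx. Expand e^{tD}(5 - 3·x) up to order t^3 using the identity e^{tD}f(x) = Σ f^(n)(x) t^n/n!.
- 3 t - 3 x + 5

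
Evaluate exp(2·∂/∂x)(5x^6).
5 x^{6} + 60 x^{5} + 300 x^{4} + 800 x^{3} + 1200 x^{2} + 960 x + 320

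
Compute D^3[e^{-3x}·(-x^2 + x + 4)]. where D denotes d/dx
9 \left(3 x^{2} - 9 x - 7\right) e^{- 3 x}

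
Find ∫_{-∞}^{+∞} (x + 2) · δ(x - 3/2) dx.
\frac{7}{2}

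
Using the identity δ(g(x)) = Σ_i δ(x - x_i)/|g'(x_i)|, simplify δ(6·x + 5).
\frac{\delta(x + 5/6)}{6}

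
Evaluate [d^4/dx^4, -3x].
-12\frac{d^{3}}{dx^{3}}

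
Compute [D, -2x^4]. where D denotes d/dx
- 8 x^{3}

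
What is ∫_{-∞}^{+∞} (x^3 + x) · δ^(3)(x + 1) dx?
-6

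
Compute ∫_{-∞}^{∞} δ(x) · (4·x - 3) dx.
-3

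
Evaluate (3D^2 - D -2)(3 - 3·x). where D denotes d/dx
6 x - 3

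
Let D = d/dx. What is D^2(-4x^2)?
-8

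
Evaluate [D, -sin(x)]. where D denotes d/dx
- \cos{\left(x \right)}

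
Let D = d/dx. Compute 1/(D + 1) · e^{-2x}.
- e^{- 2 x}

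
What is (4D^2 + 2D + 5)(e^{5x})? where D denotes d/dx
115 e^{5 x}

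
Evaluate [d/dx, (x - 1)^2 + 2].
2 x - 2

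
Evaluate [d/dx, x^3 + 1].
3 x^{2}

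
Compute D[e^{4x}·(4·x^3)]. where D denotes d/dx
x^{2} \left(16 x + 12\right) e^{4 x}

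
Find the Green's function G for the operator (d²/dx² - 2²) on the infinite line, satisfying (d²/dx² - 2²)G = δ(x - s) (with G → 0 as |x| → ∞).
-\frac{e^{-2|x-s|}}{4}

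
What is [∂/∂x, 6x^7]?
42 x^{6}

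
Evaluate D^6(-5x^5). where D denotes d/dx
0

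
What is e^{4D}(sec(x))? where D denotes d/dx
\sec{\left(x + 4 \right)}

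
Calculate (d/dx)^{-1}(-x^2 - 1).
- \frac{x^{3}}{3} - x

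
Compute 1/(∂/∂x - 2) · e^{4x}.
\frac{e^{4 x}}{2}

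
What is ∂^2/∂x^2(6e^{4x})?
96 e^{4 x}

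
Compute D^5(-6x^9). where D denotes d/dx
- 90720 x^{4}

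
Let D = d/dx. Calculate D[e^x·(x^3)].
x^{2} \left(x + 3\right) e^{x}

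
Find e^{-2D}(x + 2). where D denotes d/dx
x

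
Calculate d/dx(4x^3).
12 x^{2}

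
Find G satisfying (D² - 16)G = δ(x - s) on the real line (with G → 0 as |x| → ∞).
-\frac{e^{-4|x-s|}}{8}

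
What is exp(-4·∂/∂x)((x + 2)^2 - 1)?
x^{2} - 4 x + 3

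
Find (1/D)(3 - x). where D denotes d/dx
- \frac{x^{2}}{2} + 3 x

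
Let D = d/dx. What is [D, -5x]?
-5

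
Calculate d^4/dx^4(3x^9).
9072 x^{5}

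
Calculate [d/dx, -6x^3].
- 18 x^{2}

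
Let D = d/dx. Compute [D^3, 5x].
15D^{2}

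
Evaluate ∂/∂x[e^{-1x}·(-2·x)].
2 \left(x - 1\right) e^{- x}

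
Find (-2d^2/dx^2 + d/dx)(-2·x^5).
10 x^{3} \left(8 - x\right)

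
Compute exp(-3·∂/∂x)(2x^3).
2 x^{3} - 18 x^{2} + 54 x - 54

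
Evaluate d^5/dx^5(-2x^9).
- 30240 x^{4}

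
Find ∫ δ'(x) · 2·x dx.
-2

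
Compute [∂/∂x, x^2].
2 x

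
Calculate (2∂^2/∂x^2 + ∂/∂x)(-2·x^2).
- 4 x - 8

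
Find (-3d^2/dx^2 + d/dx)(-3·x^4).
12 x^{2} \left(9 - x\right)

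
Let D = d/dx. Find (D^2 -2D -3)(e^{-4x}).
21 e^{- 4 x}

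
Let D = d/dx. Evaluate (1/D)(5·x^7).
\frac{5 x^{8}}{8}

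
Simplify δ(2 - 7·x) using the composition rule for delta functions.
\frac{\delta(x - 2/7)}{7}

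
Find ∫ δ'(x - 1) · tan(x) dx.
- \tan^{2}{\left(1 \right)} - 1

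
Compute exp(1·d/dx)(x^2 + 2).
x^{2} + 2 x + 3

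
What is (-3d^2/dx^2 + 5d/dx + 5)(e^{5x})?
- 45 e^{5 x}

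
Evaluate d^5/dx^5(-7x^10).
- 211680 x^{5}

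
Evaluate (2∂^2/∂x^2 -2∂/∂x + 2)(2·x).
4 x - 4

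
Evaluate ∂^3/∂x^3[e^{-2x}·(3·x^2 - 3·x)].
24 \left(- x^{2} + 4 x - 3\right) e^{- 2 x}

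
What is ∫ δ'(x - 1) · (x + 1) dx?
-1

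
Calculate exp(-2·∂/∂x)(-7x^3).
- 7 x^{3} + 42 x^{2} - 84 x + 56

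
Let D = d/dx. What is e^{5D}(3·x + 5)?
3 x + 20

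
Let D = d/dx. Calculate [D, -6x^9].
- 54 x^{8}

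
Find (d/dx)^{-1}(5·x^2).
\frac{5 x^{3}}{3}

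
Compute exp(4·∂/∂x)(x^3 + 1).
x^{3} + 12 x^{2} + 48 x + 65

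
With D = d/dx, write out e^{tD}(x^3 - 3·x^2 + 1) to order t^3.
t^{3} + 3 t^{2} \left(x - 1\right) + 3 t x \left(x - 2\right) + x^{3} - 3 x^{2} + 1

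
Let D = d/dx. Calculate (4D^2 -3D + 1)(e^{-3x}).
46 e^{- 3 x}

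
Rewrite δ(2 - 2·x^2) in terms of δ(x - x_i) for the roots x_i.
\frac{\delta(x - 1) + \delta(x + 1)}{4}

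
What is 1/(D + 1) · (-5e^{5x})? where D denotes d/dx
- \frac{5 e^{5 x}}{6}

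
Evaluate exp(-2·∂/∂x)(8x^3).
8 x^{3} - 48 x^{2} + 96 x - 64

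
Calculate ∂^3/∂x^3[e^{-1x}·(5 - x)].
\left(x - 8\right) e^{- x}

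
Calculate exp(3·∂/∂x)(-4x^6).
- 4 x^{6} - 72 x^{5} - 540 x^{4} - 2160 x^{3} - 4860 x^{2} - 5832 x - 2916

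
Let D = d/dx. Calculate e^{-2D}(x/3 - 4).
\frac{x}{3} - \frac{14}{3}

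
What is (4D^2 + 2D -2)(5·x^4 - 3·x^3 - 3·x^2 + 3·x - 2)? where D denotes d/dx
- 10 x^{4} + 46 x^{3} + 228 x^{2} - 90 x - 14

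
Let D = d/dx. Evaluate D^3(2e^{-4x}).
- 128 e^{- 4 x}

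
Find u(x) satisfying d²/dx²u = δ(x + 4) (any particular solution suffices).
\frac{|x + 4|}{2}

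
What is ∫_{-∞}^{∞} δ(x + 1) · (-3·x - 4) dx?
-1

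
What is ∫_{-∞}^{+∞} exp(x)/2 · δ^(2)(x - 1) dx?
\frac{e}{2}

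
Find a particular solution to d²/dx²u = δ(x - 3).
\frac{|x - 3|}{2}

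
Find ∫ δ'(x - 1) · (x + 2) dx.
-1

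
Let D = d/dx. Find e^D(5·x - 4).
5 x + 1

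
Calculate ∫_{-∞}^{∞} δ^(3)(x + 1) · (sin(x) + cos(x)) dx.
\cos{\left(1 \right)} + \sin{\left(1 \right)}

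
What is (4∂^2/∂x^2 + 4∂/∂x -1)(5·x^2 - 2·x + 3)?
- 5 x^{2} + 42 x + 29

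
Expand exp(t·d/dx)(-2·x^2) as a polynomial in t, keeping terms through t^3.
- 2 t^{2} - 4 t x - 2 x^{2}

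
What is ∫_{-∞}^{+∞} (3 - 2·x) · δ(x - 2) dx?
-1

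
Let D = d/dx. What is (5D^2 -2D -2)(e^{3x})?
37 e^{3 x}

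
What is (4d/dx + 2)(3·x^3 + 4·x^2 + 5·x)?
6 x^{3} + 44 x^{2} + 42 x + 20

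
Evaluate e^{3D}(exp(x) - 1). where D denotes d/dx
e^{x + 3} - 1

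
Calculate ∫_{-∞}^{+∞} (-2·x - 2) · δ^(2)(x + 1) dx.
0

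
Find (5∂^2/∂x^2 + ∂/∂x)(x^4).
4 x^{2} \left(x + 15\right)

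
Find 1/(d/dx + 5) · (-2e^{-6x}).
2 e^{- 6 x}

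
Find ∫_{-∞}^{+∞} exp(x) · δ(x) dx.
1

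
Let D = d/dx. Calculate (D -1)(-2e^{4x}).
- 6 e^{4 x}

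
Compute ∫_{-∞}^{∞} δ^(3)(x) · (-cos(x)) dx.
0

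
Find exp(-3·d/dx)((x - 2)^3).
x^{3} - 15 x^{2} + 75 x - 125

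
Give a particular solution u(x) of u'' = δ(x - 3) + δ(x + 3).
\frac{|x - 3|}{2} + \frac{|x + 3|}{2}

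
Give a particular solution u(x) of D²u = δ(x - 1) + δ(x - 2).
\frac{|x - 1|}{2} + \frac{|x - 2|}{2}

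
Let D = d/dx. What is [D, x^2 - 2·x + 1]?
2 x - 2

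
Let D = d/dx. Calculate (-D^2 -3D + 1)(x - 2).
x - 5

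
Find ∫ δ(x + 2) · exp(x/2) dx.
e^{-1}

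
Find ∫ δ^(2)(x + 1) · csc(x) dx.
- \left(2 \cot^{2}{\left(1 \right)} + 1\right) \csc{\left(1 \right)}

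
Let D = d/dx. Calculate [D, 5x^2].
10 x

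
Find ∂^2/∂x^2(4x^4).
48 x^{2}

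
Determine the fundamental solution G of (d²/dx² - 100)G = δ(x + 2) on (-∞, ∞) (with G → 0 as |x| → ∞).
-\frac{e^{-10|x + 2|}}{20}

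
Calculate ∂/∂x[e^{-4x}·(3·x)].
3 \left(1 - 4 x\right) e^{- 4 x}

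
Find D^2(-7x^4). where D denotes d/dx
- 84 x^{2}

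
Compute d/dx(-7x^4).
- 28 x^{3}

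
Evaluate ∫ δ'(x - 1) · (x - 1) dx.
-1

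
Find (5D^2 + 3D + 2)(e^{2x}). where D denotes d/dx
28 e^{2 x}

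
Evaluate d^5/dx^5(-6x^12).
- 570240 x^{7}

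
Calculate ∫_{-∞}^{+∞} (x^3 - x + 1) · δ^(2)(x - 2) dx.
12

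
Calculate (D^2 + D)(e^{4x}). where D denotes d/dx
20 e^{4 x}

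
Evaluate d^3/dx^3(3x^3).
18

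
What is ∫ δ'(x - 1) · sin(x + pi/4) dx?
- \cos{\left(\frac{\pi}{4} + 1 \right)}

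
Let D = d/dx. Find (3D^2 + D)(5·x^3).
15 x \left(x + 6\right)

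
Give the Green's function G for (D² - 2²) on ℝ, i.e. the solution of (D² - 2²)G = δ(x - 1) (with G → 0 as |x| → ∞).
-\frac{e^{-2|x - 1|}}{4}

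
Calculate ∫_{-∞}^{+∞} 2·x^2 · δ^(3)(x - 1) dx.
0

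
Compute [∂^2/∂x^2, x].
2\frac{d}{dx}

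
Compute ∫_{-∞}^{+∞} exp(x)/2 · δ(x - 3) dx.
\frac{e^{3}}{2}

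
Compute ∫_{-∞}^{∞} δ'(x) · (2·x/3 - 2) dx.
- \frac{2}{3}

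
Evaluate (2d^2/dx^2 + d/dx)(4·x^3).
12 x \left(x + 4\right)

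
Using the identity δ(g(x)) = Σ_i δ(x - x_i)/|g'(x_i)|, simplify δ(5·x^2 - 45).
\frac{\delta(x - 3) + \delta(x + 3)}{30}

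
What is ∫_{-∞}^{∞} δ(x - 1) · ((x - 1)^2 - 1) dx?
-1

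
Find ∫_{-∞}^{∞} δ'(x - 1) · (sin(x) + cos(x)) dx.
- \cos{\left(1 \right)} + \sin{\left(1 \right)}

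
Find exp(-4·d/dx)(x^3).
x^{3} - 12 x^{2} + 48 x - 64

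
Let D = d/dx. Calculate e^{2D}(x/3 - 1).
\frac{x}{3} - \frac{1}{3}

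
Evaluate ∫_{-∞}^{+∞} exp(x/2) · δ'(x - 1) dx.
- \frac{e^{\frac{1}{2}}}{2}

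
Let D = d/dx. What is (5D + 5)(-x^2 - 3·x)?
- 5 x^{2} - 25 x - 15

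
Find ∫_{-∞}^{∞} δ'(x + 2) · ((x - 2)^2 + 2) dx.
8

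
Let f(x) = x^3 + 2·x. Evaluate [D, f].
3 x^{2} + 2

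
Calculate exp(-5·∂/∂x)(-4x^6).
- 4 x^{6} + 120 x^{5} - 1500 x^{4} + 10000 x^{3} - 37500 x^{2} + 75000 x - 62500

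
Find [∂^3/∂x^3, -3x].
-9\frac{d^{2}}{dx^{2}}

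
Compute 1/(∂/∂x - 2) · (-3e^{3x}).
- 3 e^{3 x}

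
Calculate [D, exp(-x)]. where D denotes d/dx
- e^{- x}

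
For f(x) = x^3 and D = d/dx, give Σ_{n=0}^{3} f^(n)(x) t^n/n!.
t^{3} + 3 t^{2} x + 3 t x^{2} + x^{3}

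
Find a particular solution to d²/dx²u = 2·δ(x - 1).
|x - 1|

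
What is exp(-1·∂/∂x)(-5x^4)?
- 5 x^{4} + 20 x^{3} - 30 x^{2} + 20 x - 5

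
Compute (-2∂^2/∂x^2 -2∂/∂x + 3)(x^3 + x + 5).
3 x^{3} - 6 x^{2} - 9 x + 13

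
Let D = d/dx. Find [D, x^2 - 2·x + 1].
2 x - 2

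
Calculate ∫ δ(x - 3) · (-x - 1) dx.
-4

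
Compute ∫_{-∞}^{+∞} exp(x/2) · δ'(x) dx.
- \frac{1}{2}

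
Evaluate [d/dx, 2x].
2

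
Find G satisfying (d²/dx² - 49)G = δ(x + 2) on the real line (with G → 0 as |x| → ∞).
-\frac{e^{-7|x + 2|}}{14}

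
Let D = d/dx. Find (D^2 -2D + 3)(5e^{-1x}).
30 e^{- x}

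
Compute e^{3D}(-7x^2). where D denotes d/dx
- 7 x^{2} - 42 x - 63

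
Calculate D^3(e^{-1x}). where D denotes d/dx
- e^{- x}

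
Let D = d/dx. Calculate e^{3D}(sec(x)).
\sec{\left(x + 3 \right)}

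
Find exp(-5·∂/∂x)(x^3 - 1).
x^{3} - 15 x^{2} + 75 x - 126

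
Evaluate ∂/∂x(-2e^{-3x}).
6 e^{- 3 x}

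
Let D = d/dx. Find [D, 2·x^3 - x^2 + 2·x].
6 x^{2} - 2 x + 2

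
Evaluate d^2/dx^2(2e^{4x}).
32 e^{4 x}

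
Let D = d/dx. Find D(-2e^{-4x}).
8 e^{- 4 x}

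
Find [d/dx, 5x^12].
60 x^{11}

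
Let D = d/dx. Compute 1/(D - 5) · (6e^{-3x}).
- \frac{3 e^{- 3 x}}{4}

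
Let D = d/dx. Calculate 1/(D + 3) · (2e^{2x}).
\frac{2 e^{2 x}}{5}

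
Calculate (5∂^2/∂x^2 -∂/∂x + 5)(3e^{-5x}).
405 e^{- 5 x}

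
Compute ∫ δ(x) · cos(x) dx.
1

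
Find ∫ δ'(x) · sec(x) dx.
0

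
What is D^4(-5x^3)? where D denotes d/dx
0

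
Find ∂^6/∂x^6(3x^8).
60480 x^{2}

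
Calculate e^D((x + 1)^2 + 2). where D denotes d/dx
x^{2} + 4 x + 6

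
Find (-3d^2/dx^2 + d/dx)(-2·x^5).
10 x^{3} \left(12 - x\right)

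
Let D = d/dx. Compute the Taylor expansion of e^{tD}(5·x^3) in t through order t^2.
5 x \left(3 t^{2} + 3 t x + x^{2}\right)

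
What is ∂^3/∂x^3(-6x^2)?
0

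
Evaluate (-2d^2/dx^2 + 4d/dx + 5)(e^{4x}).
- 11 e^{4 x}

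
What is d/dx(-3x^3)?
- 9 x^{2}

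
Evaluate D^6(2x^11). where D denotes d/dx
665280 x^{5}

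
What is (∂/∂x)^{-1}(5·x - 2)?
\frac{5 x^{2}}{2} - 2 x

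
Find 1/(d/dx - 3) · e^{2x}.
- e^{2 x}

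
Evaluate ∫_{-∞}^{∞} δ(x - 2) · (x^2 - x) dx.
2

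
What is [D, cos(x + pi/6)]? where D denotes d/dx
- \sin{\left(x + \frac{\pi}{6} \right)}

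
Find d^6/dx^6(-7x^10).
- 1058400 x^{4}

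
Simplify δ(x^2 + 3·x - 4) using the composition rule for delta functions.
\frac{\delta(x + 4) + \delta(x - 1)}{5}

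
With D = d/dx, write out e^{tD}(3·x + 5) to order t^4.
3 t + 3 x + 5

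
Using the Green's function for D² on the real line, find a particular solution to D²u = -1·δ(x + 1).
-\frac{|x + 1|}{2}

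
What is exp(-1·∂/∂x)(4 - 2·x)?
6 - 2 x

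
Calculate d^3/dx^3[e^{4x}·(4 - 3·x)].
\left(112 - 192 x\right) e^{4 x}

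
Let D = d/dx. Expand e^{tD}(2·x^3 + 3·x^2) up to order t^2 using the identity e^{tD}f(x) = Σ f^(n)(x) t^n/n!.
t^{2} \left(6 x + 3\right) + 6 t x \left(x + 1\right) + 2 x^{3} + 3 x^{2}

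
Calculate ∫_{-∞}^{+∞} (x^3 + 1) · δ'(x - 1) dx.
-3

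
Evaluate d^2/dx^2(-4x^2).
-8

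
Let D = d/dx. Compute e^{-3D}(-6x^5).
- 6 x^{5} + 90 x^{4} - 540 x^{3} + 1620 x^{2} - 2430 x + 1458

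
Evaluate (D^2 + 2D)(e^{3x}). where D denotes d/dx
15 e^{3 x}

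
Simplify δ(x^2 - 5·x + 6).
\frac{\delta(x - 2) + \delta(x - 3)}{1}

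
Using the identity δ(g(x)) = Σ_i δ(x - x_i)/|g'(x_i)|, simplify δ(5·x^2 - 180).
\frac{\delta(x - 6) + \delta(x + 6)}{60}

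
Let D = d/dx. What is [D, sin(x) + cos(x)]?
- \sin{\left(x \right)} + \cos{\left(x \right)}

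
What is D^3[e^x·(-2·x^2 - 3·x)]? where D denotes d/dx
\left(- 2 x^{2} - 15 x - 21\right) e^{x}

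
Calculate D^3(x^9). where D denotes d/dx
504 x^{6}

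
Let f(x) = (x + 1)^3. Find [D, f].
3 \left(x + 1\right)^{2}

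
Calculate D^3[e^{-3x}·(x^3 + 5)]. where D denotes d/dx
3 \left(- 9 x^{3} + 27 x^{2} - 18 x - 43\right) e^{- 3 x}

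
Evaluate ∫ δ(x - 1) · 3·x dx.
3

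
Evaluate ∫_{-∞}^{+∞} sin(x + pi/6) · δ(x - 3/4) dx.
\sin{\left(\frac{\pi}{6} + \frac{3}{4} \right)}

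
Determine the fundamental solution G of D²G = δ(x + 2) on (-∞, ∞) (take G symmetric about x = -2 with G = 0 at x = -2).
\frac{|x + 2|}{2}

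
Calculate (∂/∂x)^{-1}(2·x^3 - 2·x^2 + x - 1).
\frac{x^{4}}{2} - \frac{2 x^{3}}{3} + \frac{x^{2}}{2} - x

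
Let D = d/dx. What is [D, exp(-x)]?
- e^{- x}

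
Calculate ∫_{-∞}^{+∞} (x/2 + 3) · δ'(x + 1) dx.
- \frac{1}{2}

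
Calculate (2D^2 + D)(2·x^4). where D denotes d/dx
8 x^{2} \left(x + 6\right)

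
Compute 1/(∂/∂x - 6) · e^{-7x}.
- \frac{e^{- 7 x}}{13}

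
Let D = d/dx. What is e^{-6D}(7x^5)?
7 x^{5} - 210 x^{4} + 2520 x^{3} - 15120 x^{2} + 45360 x - 54432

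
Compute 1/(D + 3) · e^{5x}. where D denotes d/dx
\frac{e^{5 x}}{8}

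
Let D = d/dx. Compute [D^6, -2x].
-12D^{5}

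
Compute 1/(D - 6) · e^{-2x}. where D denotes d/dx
- \frac{e^{- 2 x}}{8}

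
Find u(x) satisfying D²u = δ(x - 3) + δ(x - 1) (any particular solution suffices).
\frac{|x - 3|}{2} + \frac{|x - 1|}{2}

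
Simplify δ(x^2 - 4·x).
\frac{\delta(x - 4) + \delta(x)}{4}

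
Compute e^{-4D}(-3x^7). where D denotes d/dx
- 3 x^{7} + 84 x^{6} - 1008 x^{5} + 6720 x^{4} - 26880 x^{3} + 64512 x^{2} - 86016 x + 49152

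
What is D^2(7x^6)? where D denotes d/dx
210 x^{4}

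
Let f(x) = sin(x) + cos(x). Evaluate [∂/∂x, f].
- \sin{\left(x \right)} + \cos{\left(x \right)}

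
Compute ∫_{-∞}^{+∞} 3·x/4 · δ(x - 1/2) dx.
\frac{3}{8}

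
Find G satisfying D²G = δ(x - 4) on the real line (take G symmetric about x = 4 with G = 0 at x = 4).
\frac{|x - 4|}{2}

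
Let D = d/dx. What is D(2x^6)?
12 x^{5}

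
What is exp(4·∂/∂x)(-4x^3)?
- 4 x^{3} - 48 x^{2} - 192 x - 256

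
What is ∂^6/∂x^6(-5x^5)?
0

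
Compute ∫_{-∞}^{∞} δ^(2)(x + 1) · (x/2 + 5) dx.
0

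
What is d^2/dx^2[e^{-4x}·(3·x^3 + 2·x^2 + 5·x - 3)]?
2 \left(24 x^{3} - 20 x^{2} + 33 x - 42\right) e^{- 4 x}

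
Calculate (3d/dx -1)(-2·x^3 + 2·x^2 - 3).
2 x^{3} - 20 x^{2} + 12 x + 3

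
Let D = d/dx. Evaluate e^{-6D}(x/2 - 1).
\frac{x}{2} - 4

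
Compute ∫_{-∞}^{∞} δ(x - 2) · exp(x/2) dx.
e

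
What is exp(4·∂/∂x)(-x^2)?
- x^{2} - 8 x - 16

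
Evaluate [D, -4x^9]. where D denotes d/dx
- 36 x^{8}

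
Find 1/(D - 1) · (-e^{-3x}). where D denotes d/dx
\frac{e^{- 3 x}}{4}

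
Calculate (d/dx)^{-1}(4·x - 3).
2 x^{2} - 3 x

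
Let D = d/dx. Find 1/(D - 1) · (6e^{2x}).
6 e^{2 x}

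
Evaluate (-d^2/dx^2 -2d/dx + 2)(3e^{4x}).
- 66 e^{4 x}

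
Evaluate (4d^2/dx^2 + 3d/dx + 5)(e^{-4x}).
57 e^{- 4 x}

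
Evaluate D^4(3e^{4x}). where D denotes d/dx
768 e^{4 x}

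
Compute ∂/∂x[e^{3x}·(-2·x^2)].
2 x \left(- 3 x - 2\right) e^{3 x}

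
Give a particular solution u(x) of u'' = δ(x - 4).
\frac{|x - 4|}{2}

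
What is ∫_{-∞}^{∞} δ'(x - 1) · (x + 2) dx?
-1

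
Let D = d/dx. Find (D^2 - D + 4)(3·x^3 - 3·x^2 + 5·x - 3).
12 x^{3} - 21 x^{2} + 44 x - 23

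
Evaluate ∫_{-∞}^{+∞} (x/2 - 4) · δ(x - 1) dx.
- \frac{7}{2}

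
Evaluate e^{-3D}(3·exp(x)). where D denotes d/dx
3 e^{x - 3}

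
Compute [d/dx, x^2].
2 x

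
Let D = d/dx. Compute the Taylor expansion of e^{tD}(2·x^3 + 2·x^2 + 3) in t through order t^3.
2 t^{3} + t^{2} \left(6 x + 2\right) + 2 t x \left(3 x + 2\right) + 2 x^{3} + 2 x^{2} + 3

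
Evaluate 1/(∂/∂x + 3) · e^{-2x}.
e^{- 2 x}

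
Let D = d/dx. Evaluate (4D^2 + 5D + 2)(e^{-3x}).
23 e^{- 3 x}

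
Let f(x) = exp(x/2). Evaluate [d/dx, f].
\frac{e^{\frac{x}{2}}}{2}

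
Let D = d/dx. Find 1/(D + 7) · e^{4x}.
\frac{e^{4 x}}{11}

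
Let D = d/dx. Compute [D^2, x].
2D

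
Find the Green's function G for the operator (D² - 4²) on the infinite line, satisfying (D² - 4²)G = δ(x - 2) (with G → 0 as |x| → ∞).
-\frac{e^{-4|x - 2|}}{8}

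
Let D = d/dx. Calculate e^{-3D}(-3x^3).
- 3 x^{3} + 27 x^{2} - 81 x + 81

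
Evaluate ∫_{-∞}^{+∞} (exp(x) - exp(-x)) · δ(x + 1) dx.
- 2 \sinh{\left(1 \right)}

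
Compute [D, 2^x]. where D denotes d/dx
2^{x} \log{\left(2 \right)}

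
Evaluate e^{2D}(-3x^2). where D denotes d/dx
- 3 x^{2} - 12 x - 12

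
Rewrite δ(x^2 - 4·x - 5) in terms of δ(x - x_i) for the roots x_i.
\frac{\delta(x + 1) + \delta(x - 5)}{6}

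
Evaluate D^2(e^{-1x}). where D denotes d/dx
e^{- x}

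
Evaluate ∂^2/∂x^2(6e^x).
6 e^{x}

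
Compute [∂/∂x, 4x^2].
8 x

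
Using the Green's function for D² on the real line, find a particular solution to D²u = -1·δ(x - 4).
-\frac{|x - 4|}{2}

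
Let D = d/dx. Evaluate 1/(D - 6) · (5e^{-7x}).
- \frac{5 e^{- 7 x}}{13}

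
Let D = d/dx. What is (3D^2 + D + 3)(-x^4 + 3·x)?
- 3 x^{4} - 4 x^{3} - 36 x^{2} + 9 x + 3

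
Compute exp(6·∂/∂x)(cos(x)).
\cos{\left(x + 6 \right)}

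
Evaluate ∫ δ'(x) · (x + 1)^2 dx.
-2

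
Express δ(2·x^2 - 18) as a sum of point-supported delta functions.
\frac{\delta(x - 3) + \delta(x + 3)}{12}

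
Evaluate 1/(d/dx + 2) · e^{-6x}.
- \frac{e^{- 6 x}}{4}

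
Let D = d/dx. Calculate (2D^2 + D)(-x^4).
4 x^{2} \left(- x - 6\right)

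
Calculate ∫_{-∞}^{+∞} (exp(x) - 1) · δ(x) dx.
0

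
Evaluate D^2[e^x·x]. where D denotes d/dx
\left(x + 2\right) e^{x}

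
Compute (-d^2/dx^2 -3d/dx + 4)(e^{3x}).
- 14 e^{3 x}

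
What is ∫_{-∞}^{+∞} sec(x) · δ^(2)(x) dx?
1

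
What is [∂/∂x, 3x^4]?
12 x^{3}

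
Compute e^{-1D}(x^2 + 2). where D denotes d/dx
x^{2} - 2 x + 3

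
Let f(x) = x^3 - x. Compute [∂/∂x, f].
3 x^{2} - 1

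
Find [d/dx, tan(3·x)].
\frac{3}{\cos^{2}{\left(3 x \right)}}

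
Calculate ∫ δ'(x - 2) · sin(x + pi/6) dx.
- \cos{\left(\frac{\pi}{6} + 2 \right)}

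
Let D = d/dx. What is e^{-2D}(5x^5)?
5 x^{5} - 50 x^{4} + 200 x^{3} - 400 x^{2} + 400 x - 160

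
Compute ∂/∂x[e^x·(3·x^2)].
3 x \left(x + 2\right) e^{x}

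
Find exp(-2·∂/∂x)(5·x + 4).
5 x - 6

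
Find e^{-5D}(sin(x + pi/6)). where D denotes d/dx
\sin{\left(x - 5 + \frac{\pi}{6} \right)}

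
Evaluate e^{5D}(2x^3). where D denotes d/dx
2 x^{3} + 30 x^{2} + 150 x + 250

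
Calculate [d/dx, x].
1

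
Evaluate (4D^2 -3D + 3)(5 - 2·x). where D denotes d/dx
21 - 6 x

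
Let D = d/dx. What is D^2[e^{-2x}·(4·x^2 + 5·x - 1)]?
4 \left(4 x^{2} - 3 x - 4\right) e^{- 2 x}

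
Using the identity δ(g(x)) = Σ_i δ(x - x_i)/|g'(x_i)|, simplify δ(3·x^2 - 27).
\frac{\delta(x - 3) + \delta(x + 3)}{18}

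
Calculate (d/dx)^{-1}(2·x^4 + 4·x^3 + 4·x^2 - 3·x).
\frac{2 x^{5}}{5} + x^{4} + \frac{4 x^{3}}{3} - \frac{3 x^{2}}{2}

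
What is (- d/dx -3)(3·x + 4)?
- 9 x - 15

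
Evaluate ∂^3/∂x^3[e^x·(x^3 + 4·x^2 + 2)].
\left(x^{3} + 13 x^{2} + 42 x + 32\right) e^{x}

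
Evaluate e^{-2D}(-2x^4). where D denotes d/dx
- 2 x^{4} + 16 x^{3} - 48 x^{2} + 64 x - 32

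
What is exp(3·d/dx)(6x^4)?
6 x^{4} + 72 x^{3} + 324 x^{2} + 648 x + 486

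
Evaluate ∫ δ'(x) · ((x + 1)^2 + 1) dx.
-2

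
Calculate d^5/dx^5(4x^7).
10080 x^{2}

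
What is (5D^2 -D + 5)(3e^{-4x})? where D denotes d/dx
267 e^{- 4 x}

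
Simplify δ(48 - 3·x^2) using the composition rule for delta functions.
\frac{\delta(x - 4) + \delta(x + 4)}{24}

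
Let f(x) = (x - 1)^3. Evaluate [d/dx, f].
3 \left(x - 1\right)^{2}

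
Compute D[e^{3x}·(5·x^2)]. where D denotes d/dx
5 x \left(3 x + 2\right) e^{3 x}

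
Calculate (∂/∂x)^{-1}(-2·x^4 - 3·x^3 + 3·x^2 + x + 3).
- \frac{2 x^{5}}{5} - \frac{3 x^{4}}{4} + x^{3} + \frac{x^{2}}{2} + 3 x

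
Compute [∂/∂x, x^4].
4 x^{3}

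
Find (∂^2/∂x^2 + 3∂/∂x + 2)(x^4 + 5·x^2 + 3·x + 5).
2 x^{4} + 12 x^{3} + 22 x^{2} + 36 x + 29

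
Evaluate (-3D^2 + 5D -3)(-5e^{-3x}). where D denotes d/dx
225 e^{- 3 x}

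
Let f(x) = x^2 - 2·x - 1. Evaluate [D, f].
2 x - 2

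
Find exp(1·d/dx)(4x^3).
4 x^{3} + 12 x^{2} + 12 x + 4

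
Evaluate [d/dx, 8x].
8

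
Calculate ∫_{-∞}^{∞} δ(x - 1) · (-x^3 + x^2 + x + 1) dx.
2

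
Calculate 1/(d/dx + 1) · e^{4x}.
\frac{e^{4 x}}{5}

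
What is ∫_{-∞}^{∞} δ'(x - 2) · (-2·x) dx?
2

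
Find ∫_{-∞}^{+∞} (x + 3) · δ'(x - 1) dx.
-1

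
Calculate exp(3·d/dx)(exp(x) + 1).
e^{x + 3} + 1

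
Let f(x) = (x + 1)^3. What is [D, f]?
3 \left(x + 1\right)^{2}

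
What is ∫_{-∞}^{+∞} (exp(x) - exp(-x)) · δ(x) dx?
0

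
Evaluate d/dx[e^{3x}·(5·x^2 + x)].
\left(15 x^{2} + 13 x + 1\right) e^{3 x}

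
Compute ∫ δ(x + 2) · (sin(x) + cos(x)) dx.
- \sin{\left(2 \right)} + \cos{\left(2 \right)}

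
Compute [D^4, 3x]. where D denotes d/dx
12D^{3}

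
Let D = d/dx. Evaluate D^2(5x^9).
360 x^{7}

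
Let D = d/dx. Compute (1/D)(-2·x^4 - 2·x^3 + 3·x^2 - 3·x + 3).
- \frac{2 x^{5}}{5} - \frac{x^{4}}{2} + x^{3} - \frac{3 x^{2}}{2} + 3 x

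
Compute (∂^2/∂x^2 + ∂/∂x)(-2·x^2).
- 4 x - 4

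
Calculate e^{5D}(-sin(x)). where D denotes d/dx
- \sin{\left(x + 5 \right)}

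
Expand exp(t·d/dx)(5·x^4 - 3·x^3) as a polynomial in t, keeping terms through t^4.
5 t^{4} + t^{3} \left(20 x - 3\right) + 3 t^{2} x \left(10 x - 3\right) + t x^{2} \left(20 x - 9\right) + 5 x^{4} - 3 x^{3}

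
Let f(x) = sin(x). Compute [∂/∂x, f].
\cos{\left(x \right)}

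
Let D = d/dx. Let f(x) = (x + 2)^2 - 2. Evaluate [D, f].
2 x + 4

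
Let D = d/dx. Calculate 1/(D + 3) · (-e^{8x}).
- \frac{e^{8 x}}{11}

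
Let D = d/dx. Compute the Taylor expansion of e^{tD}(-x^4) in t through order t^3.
x \left(- 4 t^{3} - 6 t^{2} x - 4 t x^{2} - x^{3}\right)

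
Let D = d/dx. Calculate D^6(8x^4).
0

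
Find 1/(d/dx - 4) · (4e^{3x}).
- 4 e^{3 x}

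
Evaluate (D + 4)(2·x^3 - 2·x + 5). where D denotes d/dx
8 x^{3} + 6 x^{2} - 8 x + 18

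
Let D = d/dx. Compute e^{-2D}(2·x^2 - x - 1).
2 x^{2} - 9 x + 9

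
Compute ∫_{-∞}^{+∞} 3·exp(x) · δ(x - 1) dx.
3 e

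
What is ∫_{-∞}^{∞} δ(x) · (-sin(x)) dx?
0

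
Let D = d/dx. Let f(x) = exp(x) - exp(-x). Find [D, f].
2 \cosh{\left(x \right)}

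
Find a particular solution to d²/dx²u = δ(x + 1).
\frac{|x + 1|}{2}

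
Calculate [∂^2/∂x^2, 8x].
16\frac{d}{dx}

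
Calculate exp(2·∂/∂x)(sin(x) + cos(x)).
\sqrt{2} \sin{\left(x + \frac{\pi}{4} + 2 \right)}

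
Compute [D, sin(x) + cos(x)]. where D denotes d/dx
- \sin{\left(x \right)} + \cos{\left(x \right)}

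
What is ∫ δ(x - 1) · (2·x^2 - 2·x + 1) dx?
1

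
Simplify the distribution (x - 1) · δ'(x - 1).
-\delta(x - 1)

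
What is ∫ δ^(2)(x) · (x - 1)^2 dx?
2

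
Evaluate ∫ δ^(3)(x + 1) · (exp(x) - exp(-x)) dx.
- 2 \cosh{\left(1 \right)}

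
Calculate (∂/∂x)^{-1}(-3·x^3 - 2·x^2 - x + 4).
- \frac{3 x^{4}}{4} - \frac{2 x^{3}}{3} - \frac{x^{2}}{2} + 4 x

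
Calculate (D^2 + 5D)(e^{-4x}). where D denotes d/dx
- 4 e^{- 4 x}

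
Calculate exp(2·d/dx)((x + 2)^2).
x^{2} + 8 x + 16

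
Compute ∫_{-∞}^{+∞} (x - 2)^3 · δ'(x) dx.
-12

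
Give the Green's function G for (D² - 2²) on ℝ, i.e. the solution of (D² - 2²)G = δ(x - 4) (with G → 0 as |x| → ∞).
-\frac{e^{-2|x - 4|}}{4}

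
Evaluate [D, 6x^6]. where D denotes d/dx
36 x^{5}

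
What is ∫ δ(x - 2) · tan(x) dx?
\tan{\left(2 \right)}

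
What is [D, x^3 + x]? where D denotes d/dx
3 x^{2} + 1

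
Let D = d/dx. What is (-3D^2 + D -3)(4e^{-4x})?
- 220 e^{- 4 x}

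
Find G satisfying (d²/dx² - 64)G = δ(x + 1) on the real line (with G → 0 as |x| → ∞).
-\frac{e^{-8|x + 1|}}{16}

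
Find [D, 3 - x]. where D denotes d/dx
-1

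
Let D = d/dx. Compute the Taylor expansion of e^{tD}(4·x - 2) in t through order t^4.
4 t + 4 x - 2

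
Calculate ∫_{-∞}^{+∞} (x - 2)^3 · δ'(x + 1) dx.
-27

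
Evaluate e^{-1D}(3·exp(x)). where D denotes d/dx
3 e^{x - 1}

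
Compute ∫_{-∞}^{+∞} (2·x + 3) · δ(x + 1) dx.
1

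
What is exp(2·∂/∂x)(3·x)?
3 x + 6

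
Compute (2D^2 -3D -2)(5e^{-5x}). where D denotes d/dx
315 e^{- 5 x}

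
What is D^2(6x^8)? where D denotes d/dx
336 x^{6}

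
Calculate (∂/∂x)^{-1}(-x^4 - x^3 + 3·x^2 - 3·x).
- \frac{x^{5}}{5} - \frac{x^{4}}{4} + x^{3} - \frac{3 x^{2}}{2}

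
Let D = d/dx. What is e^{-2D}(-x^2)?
- x^{2} + 4 x - 4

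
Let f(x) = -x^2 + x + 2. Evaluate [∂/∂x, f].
1 - 2 x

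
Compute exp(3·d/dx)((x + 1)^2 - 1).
x^{2} + 8 x + 15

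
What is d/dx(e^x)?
e^{x}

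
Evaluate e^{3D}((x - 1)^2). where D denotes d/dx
x^{2} + 4 x + 4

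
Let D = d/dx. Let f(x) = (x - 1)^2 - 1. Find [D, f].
2 x - 2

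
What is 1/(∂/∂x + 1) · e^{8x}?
\frac{e^{8 x}}{9}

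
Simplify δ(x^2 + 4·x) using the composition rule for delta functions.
\frac{\delta(x + 4) + \delta(x)}{4}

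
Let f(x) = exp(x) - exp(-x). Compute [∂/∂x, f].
2 \cosh{\left(x \right)}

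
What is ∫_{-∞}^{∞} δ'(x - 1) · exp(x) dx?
- e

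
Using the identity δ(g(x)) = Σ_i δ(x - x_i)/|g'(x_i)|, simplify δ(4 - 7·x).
\frac{\delta(x - 4/7)}{7}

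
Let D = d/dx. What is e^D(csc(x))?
\csc{\left(x + 1 \right)}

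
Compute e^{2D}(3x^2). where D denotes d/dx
3 x^{2} + 12 x + 12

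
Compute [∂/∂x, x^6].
6 x^{5}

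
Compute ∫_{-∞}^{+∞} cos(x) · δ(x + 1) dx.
\cos{\left(1 \right)}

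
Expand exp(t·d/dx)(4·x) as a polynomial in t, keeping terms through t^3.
4 t + 4 x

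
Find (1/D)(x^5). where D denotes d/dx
\frac{x^{6}}{6}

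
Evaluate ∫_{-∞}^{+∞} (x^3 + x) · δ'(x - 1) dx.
-4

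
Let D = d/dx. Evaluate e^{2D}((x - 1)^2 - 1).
x \left(x + 2\right)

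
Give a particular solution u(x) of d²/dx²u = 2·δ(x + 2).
|x + 2|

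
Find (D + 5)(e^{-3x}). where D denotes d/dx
2 e^{- 3 x}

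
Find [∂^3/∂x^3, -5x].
-15\frac{d^{2}}{dx^{2}}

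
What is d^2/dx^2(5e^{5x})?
125 e^{5 x}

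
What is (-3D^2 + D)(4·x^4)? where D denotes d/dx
16 x^{2} \left(x - 9\right)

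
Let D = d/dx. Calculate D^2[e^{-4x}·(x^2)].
2 \left(8 x^{2} - 8 x + 1\right) e^{- 4 x}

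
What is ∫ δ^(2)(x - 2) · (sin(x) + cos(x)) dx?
- \sin{\left(2 \right)} - \cos{\left(2 \right)}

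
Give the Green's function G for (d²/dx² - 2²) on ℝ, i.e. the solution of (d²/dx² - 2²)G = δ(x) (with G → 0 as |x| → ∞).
-\frac{e^{-2|x|}}{4}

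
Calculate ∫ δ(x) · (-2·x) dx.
0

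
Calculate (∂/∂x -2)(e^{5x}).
3 e^{5 x}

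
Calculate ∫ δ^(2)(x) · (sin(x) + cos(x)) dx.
-1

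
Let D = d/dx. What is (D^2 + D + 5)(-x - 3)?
- 5 x - 16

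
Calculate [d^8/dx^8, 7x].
56\frac{d^{7}}{dx^{7}}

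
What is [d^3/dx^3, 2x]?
6\frac{d^{2}}{dx^{2}}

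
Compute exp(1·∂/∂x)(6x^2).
6 x^{2} + 12 x + 6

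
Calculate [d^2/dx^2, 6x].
12\frac{d}{dx}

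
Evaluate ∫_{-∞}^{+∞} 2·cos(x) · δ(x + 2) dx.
2 \cos{\left(2 \right)}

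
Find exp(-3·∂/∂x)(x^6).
x^{6} - 18 x^{5} + 135 x^{4} - 540 x^{3} + 1215 x^{2} - 1458 x + 729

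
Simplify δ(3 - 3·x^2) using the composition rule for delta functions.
\frac{\delta(x - 1) + \delta(x + 1)}{6}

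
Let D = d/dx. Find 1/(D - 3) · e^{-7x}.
- \frac{e^{- 7 x}}{10}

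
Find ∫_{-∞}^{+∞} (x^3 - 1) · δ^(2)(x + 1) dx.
-6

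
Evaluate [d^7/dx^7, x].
7\frac{d^{6}}{dx^{6}}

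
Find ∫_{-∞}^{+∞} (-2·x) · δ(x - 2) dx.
-4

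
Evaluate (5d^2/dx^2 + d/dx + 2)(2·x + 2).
4 x + 6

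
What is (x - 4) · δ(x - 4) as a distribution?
0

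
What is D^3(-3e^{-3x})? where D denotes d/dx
81 e^{- 3 x}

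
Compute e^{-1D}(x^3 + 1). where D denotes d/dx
x \left(x^{2} - 3 x + 3\right)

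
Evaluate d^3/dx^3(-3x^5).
- 180 x^{2}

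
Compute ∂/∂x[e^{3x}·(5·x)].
\left(15 x + 5\right) e^{3 x}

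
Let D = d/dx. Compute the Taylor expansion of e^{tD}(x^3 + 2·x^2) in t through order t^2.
t^{2} \left(3 x + 2\right) + t x \left(3 x + 4\right) + x^{3} + 2 x^{2}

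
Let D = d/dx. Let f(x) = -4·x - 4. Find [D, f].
-4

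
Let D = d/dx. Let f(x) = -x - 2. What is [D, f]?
-1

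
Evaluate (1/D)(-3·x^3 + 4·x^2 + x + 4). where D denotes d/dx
- \frac{3 x^{4}}{4} + \frac{4 x^{3}}{3} + \frac{x^{2}}{2} + 4 x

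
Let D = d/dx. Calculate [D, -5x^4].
- 20 x^{3}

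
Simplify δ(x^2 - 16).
\frac{\delta(x + 4) + \delta(x - 4)}{8}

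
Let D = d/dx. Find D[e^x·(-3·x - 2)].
\left(- 3 x - 5\right) e^{x}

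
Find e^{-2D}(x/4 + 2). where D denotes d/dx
\frac{x}{4} + \frac{3}{2}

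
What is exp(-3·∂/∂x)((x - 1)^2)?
x^{2} - 8 x + 16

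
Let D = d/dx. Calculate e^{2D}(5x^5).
5 x^{5} + 50 x^{4} + 200 x^{3} + 400 x^{2} + 400 x + 160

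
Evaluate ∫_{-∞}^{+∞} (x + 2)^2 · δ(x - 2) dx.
16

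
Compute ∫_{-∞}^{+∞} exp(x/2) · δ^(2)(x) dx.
\frac{1}{4}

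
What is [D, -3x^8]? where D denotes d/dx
- 24 x^{7}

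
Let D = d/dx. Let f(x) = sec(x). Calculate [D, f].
\tan{\left(x \right)} \sec{\left(x \right)}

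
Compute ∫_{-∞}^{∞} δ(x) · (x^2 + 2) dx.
2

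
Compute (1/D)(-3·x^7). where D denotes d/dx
- \frac{3 x^{8}}{8}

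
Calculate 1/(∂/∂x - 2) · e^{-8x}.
- \frac{e^{- 8 x}}{10}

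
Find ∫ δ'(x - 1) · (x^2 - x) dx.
-1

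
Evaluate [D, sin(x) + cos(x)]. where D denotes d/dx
- \sin{\left(x \right)} + \cos{\left(x \right)}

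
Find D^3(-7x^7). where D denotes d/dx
- 1470 x^{4}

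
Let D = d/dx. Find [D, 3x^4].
12 x^{3}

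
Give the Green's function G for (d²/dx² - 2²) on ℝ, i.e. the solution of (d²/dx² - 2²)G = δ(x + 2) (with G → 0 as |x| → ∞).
-\frac{e^{-2|x + 2|}}{4}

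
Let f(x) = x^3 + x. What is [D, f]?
3 x^{2} + 1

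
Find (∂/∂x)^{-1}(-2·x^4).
- \frac{2 x^{5}}{5}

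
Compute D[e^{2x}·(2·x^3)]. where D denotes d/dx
x^{2} \left(4 x + 6\right) e^{2 x}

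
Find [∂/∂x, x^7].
7 x^{6}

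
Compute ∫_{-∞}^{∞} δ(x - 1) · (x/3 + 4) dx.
\frac{13}{3}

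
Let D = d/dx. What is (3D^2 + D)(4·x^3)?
12 x \left(x + 6\right)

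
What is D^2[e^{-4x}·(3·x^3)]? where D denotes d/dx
6 x \left(8 x^{2} - 12 x + 3\right) e^{- 4 x}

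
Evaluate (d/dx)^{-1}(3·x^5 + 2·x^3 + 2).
\frac{x^{6}}{2} + \frac{x^{4}}{2} + 2 x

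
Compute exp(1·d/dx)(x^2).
x^{2} + 2 x + 1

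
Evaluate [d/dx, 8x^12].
96 x^{11}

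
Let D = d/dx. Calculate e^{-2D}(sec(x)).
\sec{\left(x - 2 \right)}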